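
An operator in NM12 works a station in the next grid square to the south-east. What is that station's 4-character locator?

Longitude square 1; +1 → 2.
Latitude square 2; −1 → 1.

NM21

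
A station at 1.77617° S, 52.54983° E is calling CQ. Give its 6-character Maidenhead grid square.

Shift to the Maidenhead origin (180°W, 90°S): lon 232.5498, lat 88.2238.
Field: lon ⌊232.5498/20⌋ = 11 → L; lat ⌊88.2238/10⌋ = 8 → I.
Square: lon ⌊12.5498/2⌋ = 6; lat ⌊8.2238/1⌋ = 8.
Subsquare: lon ⌊0.5498/0.0833333⌋ = 6 → g; lat ⌊0.2238/0.0416667⌋ = 5 → f.

LI68gf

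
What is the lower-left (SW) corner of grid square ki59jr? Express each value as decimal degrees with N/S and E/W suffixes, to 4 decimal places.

Field K=10, I=8: +10·20° lon, +8·10° lat → SW at lon 20°, lat -10°.
Square 5, 9: +5·2° lon, +9·1° lat → SW at lon 30°, lat -1°.
Subsquare j=9, r=17: +9·0.0833333° lon, +17·0.0416667° lat → SW at lon 30.75°, lat -0.291667°.
latitude 0.2917° S, longitude 30.7500° E.

0.2917° S, 30.7500° E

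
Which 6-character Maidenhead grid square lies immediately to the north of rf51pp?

RF51pq

Latitude subsquare p = 15; +1 → 16 = q.
The longitude characters are unchanged.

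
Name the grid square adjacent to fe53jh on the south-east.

Longitude subsquare j = 9; +1 → 10 = k.
Latitude subsquare h = 7; −1 → 6 = g.

FE53kg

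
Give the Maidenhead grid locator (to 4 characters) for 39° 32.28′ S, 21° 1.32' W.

HF90

Shift to the Maidenhead origin (180°W, 90°S): lon 158.98, lat 50.46.
Field (20°×10°, letters A–R): 158.98/20 → 7 → H, 50.46/10 → 5 → F; chars HF.
Square (2°×1°, digits 0–9): 18.98/2 → 9, 0.46/1 → 0; chars 90.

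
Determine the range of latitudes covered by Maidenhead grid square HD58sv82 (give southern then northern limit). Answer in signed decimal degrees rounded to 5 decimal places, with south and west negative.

-51.11667, -51.11250

Field H=7, D=3: +7·20° lon, +3·10° lat → SW at lon -40°, lat -60°.
Square 5, 8: +5·2° lon, +8·1° lat → SW at lon -30°, lat -52°.
Subsquare s=18, v=21: +18·0.0833333° lon, +21·0.0416667° lat → SW at lon -28.5°, lat -51.125°.
Extended square 8, 2: +8·0.00833333° lon, +2·0.00416667° lat → SW at lon -28.4333°, lat -51.1167°.
Cell spans 0.00833333° lon × 0.00416667° lat.
south -51.11667, north -51.11250.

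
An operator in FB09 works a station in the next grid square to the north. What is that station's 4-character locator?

FC00

Latitude square 9; +1 → 10, wraps to 0, carry into field.
Latitude field B = 1; +1 → 2 = C.
The longitude characters are unchanged.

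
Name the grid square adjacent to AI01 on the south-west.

RI90

Longitude square 0; −1 → -1, wraps to 9, carry into field.
Longitude field A = 0; −1 → -1, wraps to 17 = R, wrapping around the antimeridian.
Latitude square 1; −1 → 0.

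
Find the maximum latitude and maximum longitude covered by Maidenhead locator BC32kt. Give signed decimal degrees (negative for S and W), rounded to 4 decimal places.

-67.1667, -153.0833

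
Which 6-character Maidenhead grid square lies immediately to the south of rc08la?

RC07lx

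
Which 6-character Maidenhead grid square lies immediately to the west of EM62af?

Longitude subsquare a = 0; −1 → -1, wraps to 23 = x, carry into square.
Longitude square 6; −1 → 5.
The latitude characters are unchanged.

EM52xf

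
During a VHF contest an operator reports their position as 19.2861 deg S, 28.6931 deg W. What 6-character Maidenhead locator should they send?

HH50pr

Add 180° to longitude and 90° to latitude: 151.3069, 70.7139.
Field: lon ⌊151.3069/20⌋ = 7 → H; lat ⌊70.7139/10⌋ = 7 → H.
Square: lon ⌊11.3069/2⌋ = 5; lat ⌊0.7139/1⌋ = 0.
Subsquare: lon ⌊1.3069/0.0833333⌋ = 15 → p; lat ⌊0.7139/0.0416667⌋ = 17 → r.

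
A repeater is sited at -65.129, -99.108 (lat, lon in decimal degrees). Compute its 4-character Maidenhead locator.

Offset from 180°W / 90°S: lon 80.89°, lat 24.87°.
Field (20°×10°, letters A–R): lon ⌊80.89/20⌋ = 4 → E; lat ⌊24.87/10⌋ = 2 → C.
Square (2°×1°, digits 0–9): lon ⌊0.89/2⌋ = 0; lat ⌊4.87/1⌋ = 4.

EC04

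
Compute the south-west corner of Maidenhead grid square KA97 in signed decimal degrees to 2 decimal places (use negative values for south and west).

-83.00, 38.00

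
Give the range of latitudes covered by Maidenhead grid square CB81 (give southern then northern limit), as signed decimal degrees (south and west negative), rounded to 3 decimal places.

-79.000, -78.000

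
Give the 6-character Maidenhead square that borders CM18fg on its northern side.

CM18fh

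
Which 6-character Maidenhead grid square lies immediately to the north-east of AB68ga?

Longitude subsquare g = 6; +1 → 7 = h.
Latitude subsquare a = 0; +1 → 1 = b.

AB68hb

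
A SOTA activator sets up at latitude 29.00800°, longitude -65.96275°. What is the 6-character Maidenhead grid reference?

FL79aa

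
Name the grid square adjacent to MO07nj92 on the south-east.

MO07oj01

Longitude extended square 9; +1 → 10, wraps to 0, carry into subsquare.
Longitude subsquare n = 13; +1 → 14 = o.
Latitude extended square 2; −1 → 1.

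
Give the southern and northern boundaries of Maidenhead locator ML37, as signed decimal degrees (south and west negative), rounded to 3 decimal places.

Field M=12, L=11: +12·20° lon, +11·10° lat → SW at lon 60°, lat 20°.
Square 3, 7: +3·2° lon, +7·1° lat → SW at lon 66°, lat 27°.
Cell spans 2° lon × 1° lat.
south 27.000, north 28.000.

27.000, 28.000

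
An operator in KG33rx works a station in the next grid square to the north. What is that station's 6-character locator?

Latitude subsquare x = 23; +1 → 24, wraps to 0 = a, carry into square.
Latitude square 3; +1 → 4.
The longitude characters are unchanged.

KG34ra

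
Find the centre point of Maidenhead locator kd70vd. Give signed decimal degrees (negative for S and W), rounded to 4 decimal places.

-59.8542, 35.7917

Field K=10, D=3: +10·20° lon, +3·10° lat → SW at lon 20°, lat -60°.
Square 7, 0: +7·2° lon, +0·1° lat → SW at lon 34°, lat -60°.
Subsquare v=21, d=3: +21·0.0833333° lon, +3·0.0416667° lat → SW at lon 35.75°, lat -59.875°.
Cell spans 0.0833333° lon × 0.0416667° lat. Centre is SW corner plus half of each.
latitude -59.8542, longitude 35.7917.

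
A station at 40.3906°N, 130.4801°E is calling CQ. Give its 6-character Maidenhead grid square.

PN50fj

Shift to the Maidenhead origin (180°W, 90°S): lon 310.4801, lat 130.3906.
Field: lon ⌊310.4801/20⌋ = 15 → P; lat ⌊130.3906/10⌋ = 13 → N.
Square: lon ⌊10.4801/2⌋ = 5; lat ⌊0.3906/1⌋ = 0.
Subsquare: lon ⌊0.4801/0.0833333⌋ = 5 → f; lat ⌊0.3906/0.0416667⌋ = 9 → j.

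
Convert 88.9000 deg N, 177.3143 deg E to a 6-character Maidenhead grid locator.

Add 180° to longitude and 90° to latitude: 357.3143, 178.9000.
Field: 357.3143/20 → 17 → R, 178.9000/10 → 17 → R; chars RR.
Square: 17.3143/2 → 8, 8.9000/1 → 8; chars 88.
Subsquare: 1.3143/0.0833333 → 15 → p, 0.9000/0.0416667 → 21 → v; chars pv.

RR88pv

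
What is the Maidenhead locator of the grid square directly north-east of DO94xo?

EO04ap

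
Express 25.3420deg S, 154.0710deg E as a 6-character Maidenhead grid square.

Offset from 180°W / 90°S: lon 334.0710°, lat 64.6580°.
Field (20°×10°, letters A–R): 334.0710/20 → 16 → Q, 64.6580/10 → 6 → G; chars QG.
Square (2°×1°, digits 0–9): 14.0710/2 → 7, 4.6580/1 → 4; chars 74.
Subsquare (5′×2.5′, letters a–x): 0.0710/0.0833333 → 0 → a, 0.6580/0.0416667 → 15 → p; chars ap.

QG74ap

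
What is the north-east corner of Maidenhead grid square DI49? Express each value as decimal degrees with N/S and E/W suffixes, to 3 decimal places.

0.000° N, 110.000° W

Field D=3, I=8: +3·20° lon, +8·10° lat → SW at lon -120°, lat -10°.
Square 4, 9: +4·2° lon, +9·1° lat → SW at lon -112°, lat -1°.
Cell spans 2° lon × 1° lat. NE corner is SW corner plus one full cell.
latitude 0.000° N, longitude 110.000° W.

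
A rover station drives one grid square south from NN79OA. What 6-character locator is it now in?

NN78ox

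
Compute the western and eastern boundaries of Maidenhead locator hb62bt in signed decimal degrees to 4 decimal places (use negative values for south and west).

Field H=7, B=1: +7·20° lon, +1·10° lat → SW at lon -40°, lat -80°.
Square 6, 2: +6·2° lon, +2·1° lat → SW at lon -28°, lat -78°.
Subsquare b=1, t=19: +1·0.0833333° lon, +19·0.0416667° lat → SW at lon -27.9167°, lat -77.2083°.
Cell spans 0.0833333° lon × 0.0416667° lat.
west -27.9167, east -27.8333.

-27.9167, -27.8333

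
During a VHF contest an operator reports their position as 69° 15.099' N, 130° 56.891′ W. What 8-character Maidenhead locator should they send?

CP49mg60

Add 180° to longitude and 90° to latitude: 49.05182, 159.25165.
Field: lon ⌊49.05182/20⌋ = 2 → C; lat ⌊159.25165/10⌋ = 15 → P.
Square: lon ⌊9.05182/2⌋ = 4; lat ⌊9.25165/1⌋ = 9.
Subsquare: lon ⌊1.05182/0.0833333⌋ = 12 → m; lat ⌊0.25165/0.0416667⌋ = 6 → g.
Extended square: lon ⌊0.05182/0.00833333⌋ = 6; lat ⌊0.00165/0.00416667⌋ = 0.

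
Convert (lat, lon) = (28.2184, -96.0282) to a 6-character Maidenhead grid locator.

EL18xf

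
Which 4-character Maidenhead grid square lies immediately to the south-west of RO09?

QO98

Longitude square 0; −1 → -1, wraps to 9, carry into field.
Longitude field R = 17; −1 → 16 = Q.
Latitude square 9; −1 → 8.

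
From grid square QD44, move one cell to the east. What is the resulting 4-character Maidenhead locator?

Longitude square 4; +1 → 5.
The latitude characters are unchanged.

QD54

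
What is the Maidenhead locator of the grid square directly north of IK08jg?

Latitude subsquare g = 6; +1 → 7 = h.
The longitude characters are unchanged.

IK08jh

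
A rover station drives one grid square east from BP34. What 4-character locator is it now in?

Longitude square 3; +1 → 4.
The latitude characters are unchanged.

BP44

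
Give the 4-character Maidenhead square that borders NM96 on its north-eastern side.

OM07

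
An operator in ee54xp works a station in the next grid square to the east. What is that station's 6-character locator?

EE64ap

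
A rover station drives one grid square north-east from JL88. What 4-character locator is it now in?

Longitude square 8; +1 → 9.
Latitude square 8; +1 → 9.

JL99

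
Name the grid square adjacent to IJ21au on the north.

IJ21av

Latitude subsquare u = 20; +1 → 21 = v.
The longitude characters are unchanged.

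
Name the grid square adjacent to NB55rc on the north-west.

Longitude subsquare r = 17; −1 → 16 = q.
Latitude subsquare c = 2; +1 → 3 = d.

NB55qd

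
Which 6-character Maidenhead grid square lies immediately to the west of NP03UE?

Longitude subsquare u = 20; −1 → 19 = t.
The latitude characters are unchanged.

NP03te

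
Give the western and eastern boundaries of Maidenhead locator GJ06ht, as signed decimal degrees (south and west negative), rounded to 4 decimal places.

-59.4167, -59.3333

Field G=6, J=9: +6·20° lon, +9·10° lat → SW at lon -60°, lat 0°.
Square 0, 6: +0·2° lon, +6·1° lat → SW at lon -60°, lat 6°.
Subsquare h=7, t=19: +7·0.0833333° lon, +19·0.0416667° lat → SW at lon -59.4167°, lat 6.79167°.
Cell spans 0.0833333° lon × 0.0416667° lat.
west -59.4167, east -59.3333.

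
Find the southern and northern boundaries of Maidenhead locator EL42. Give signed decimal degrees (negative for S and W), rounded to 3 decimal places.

22.000, 23.000

Field E=4, L=11: +4·20° lon, +11·10° lat → SW at lon -100°, lat 20°.
Square 4, 2: +4·2° lon, +2·1° lat → SW at lon -92°, lat 22°.
Cell spans 2° lon × 1° lat.
south 22.000, north 23.000.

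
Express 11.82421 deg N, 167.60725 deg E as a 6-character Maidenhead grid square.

RK31tt

Offset from 180°W / 90°S: lon 347.6073°, lat 101.8242°.
Field: lon ⌊347.6073/20⌋ = 17 → R; lat ⌊101.8242/10⌋ = 10 → K.
Square: lon ⌊7.6073/2⌋ = 3; lat ⌊1.8242/1⌋ = 1.
Subsquare: lon ⌊1.6073/0.0833333⌋ = 19 → t; lat ⌊0.8242/0.0416667⌋ = 19 → t.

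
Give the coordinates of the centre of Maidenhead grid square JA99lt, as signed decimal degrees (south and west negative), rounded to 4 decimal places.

-80.1875, 18.9583

Field J=9, A=0: +9·20° lon, +0·10° lat → SW at lon 0°, lat -90°.
Square 9, 9: +9·2° lon, +9·1° lat → SW at lon 18°, lat -81°.
Subsquare l=11, t=19: +11·0.0833333° lon, +19·0.0416667° lat → SW at lon 18.9167°, lat -80.2083°.
Cell spans 0.0833333° lon × 0.0416667° lat. Centre is SW corner plus half of each.
latitude -80.1875, longitude 18.9583.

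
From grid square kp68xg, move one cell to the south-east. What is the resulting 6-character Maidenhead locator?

KP78af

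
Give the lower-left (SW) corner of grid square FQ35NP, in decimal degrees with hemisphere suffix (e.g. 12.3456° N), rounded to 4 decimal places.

75.6250° N, 72.9167° W

Field F=5, Q=16: +5·20° lon, +16·10° lat → SW at lon -80°, lat 70°.
Square 3, 5: +3·2° lon, +5·1° lat → SW at lon -74°, lat 75°.
Subsquare n=13, p=15: +13·0.0833333° lon, +15·0.0416667° lat → SW at lon -72.9167°, lat 75.625°.
latitude 75.6250° N, longitude 72.9167° W.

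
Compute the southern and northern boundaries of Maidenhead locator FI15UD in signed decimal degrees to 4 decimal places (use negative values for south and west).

Field F=5, I=8: +5·20° lon, +8·10° lat → SW at lon -80°, lat -10°.
Square 1, 5: +1·2° lon, +5·1° lat → SW at lon -78°, lat -5°.
Subsquare u=20, d=3: +20·0.0833333° lon, +3·0.0416667° lat → SW at lon -76.3333°, lat -4.875°.
Cell spans 0.0833333° lon × 0.0416667° lat.
south -4.8750, north -4.8333.

-4.8750, -4.8333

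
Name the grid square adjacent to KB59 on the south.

Latitude square 9; −1 → 8.
The longitude characters are unchanged.

KB58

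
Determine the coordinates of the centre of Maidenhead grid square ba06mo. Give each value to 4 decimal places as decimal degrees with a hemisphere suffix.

83.3958° S, 158.9583° W

Field B=1, A=0: +1·20° lon, +0·10° lat → SW at lon -160°, lat -90°.
Square 0, 6: +0·2° lon, +6·1° lat → SW at lon -160°, lat -84°.
Subsquare m=12, o=14: +12·0.0833333° lon, +14·0.0416667° lat → SW at lon -159°, lat -83.4167°.
Cell spans 0.0833333° lon × 0.0416667° lat. Centre is SW corner plus half of each.
latitude 83.3958° S, longitude 158.9583° W.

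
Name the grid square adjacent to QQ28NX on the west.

Longitude subsquare n = 13; −1 → 12 = m.
The latitude characters are unchanged.

QQ28mx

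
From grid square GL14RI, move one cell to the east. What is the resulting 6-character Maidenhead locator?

GL14si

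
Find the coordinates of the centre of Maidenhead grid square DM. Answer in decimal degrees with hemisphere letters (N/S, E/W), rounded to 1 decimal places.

Field D=3, M=12: +3·20° lon, +12·10° lat → SW at lon -120°, lat 30°.
Cell spans 20° lon × 10° lat. Centre is SW corner plus half of each.
latitude 35.0° N, longitude 110.0° W.

35.0° N, 110.0° W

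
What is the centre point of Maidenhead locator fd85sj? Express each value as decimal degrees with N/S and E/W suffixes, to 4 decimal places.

Field F=5, D=3: +5·20° lon, +3·10° lat → SW at lon -80°, lat -60°.
Square 8, 5: +8·2° lon, +5·1° lat → SW at lon -64°, lat -55°.
Subsquare s=18, j=9: +18·0.0833333° lon, +9·0.0416667° lat → SW at lon -62.5°, lat -54.625°.
Cell spans 0.0833333° lon × 0.0416667° lat. Centre is SW corner plus half of each.
latitude 54.6042° S, longitude 62.4583° W.

54.6042° S, 62.4583° W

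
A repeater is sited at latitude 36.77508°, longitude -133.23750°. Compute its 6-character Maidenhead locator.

CM36js

Add 180° to longitude and 90° to latitude: 46.7625, 126.7751.
Field: lon ⌊46.7625/20⌋ = 2 → C; lat ⌊126.7751/10⌋ = 12 → M.
Square: lon ⌊6.7625/2⌋ = 3; lat ⌊6.7751/1⌋ = 6.
Subsquare: lon ⌊0.7625/0.0833333⌋ = 9 → j; lat ⌊0.7751/0.0416667⌋ = 18 → s.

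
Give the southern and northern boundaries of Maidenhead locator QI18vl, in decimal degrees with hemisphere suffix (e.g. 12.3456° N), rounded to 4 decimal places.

Field Q=16, I=8: +16·20° lon, +8·10° lat → SW at lon 140°, lat -10°.
Square 1, 8: +1·2° lon, +8·1° lat → SW at lon 142°, lat -2°.
Subsquare v=21, l=11: +21·0.0833333° lon, +11·0.0416667° lat → SW at lon 143.75°, lat -1.54167°.
Cell spans 0.0833333° lon × 0.0416667° lat.
south 1.5417° S, north 1.5000° S.

1.5417° S, 1.5000° S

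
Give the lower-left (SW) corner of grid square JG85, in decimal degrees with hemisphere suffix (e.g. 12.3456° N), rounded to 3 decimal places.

25.000° S, 16.000° E

Field J=9, G=6: +9·20° lon, +6·10° lat → SW at lon 0°, lat -30°.
Square 8, 5: +8·2° lon, +5·1° lat → SW at lon 16°, lat -25°.
latitude 25.000° S, longitude 16.000° E.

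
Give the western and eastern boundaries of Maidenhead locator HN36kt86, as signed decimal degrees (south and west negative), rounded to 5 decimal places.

-33.10000, -33.09167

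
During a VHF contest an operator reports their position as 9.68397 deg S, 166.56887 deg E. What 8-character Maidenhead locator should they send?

RI30gh85

Offset from 180°W / 90°S: lon 346.56887°, lat 80.31603°.
Field: 346.56887/20 → 17 → R, 80.31603/10 → 8 → I; chars RI.
Square: 6.56887/2 → 3, 0.31603/1 → 0; chars 30.
Subsquare: 0.56887/0.0833333 → 6 → g, 0.31603/0.0416667 → 7 → h; chars gh.
Extended square: 0.06887/0.00833333 → 8, 0.02436/0.00416667 → 5; chars 85.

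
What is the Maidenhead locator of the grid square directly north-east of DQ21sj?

Longitude subsquare s = 18; +1 → 19 = t.
Latitude subsquare j = 9; +1 → 10 = k.

DQ21tk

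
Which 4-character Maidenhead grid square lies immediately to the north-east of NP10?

NP21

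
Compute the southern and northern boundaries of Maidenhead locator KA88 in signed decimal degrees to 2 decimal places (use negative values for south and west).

-82.00, -81.00

Field K=10, A=0: +10·20° lon, +0·10° lat → SW at lon 20°, lat -90°.
Square 8, 8: +8·2° lon, +8·1° lat → SW at lon 36°, lat -82°.
Cell spans 2° lon × 1° lat.
south -82.00, north -81.00.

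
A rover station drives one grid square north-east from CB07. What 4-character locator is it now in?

Longitude square 0; +1 → 1.
Latitude square 7; +1 → 8.

CB18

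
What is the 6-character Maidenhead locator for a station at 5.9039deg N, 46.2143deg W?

GJ65vv

Add 180° to longitude and 90° to latitude: 133.7857, 95.9039.
Field: lon ⌊133.7857/20⌋ = 6 → G; lat ⌊95.9039/10⌋ = 9 → J.
Square: lon ⌊13.7857/2⌋ = 6; lat ⌊5.9039/1⌋ = 5.
Subsquare: lon ⌊1.7857/0.0833333⌋ = 21 → v; lat ⌊0.9039/0.0416667⌋ = 21 → v.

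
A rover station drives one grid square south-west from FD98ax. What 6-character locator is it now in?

FD88xw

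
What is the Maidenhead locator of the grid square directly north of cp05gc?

CP05gd

Latitude subsquare c = 2; +1 → 3 = d.
The longitude characters are unchanged.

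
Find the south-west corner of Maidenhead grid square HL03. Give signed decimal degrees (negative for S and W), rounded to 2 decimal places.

Field H=7, L=11: +7·20° lon, +11·10° lat → SW at lon -40°, lat 20°.
Square 0, 3: +0·2° lon, +3·1° lat → SW at lon -40°, lat 23°.
latitude 23.00, longitude -40.00.

23.00, -40.00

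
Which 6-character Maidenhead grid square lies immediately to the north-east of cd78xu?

CD88av

Longitude subsquare x = 23; +1 → 24, wraps to 0 = a, carry into square.
Longitude square 7; +1 → 8.
Latitude subsquare u = 20; +1 → 21 = v.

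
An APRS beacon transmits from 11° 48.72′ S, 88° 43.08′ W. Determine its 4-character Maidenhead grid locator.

Shift to the Maidenhead origin (180°W, 90°S): lon 91.28, lat 78.19.
Field: 91.28/20 → 4 → E, 78.19/10 → 7 → H; chars EH.
Square: 11.28/2 → 5, 8.19/1 → 8; chars 58.

EH58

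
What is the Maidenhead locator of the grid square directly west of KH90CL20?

Longitude extended square 2; −1 → 1.
The latitude characters are unchanged.

KH90cl10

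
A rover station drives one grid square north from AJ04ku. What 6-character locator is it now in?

AJ04kv

Latitude subsquare u = 20; +1 → 21 = v.
The longitude characters are unchanged.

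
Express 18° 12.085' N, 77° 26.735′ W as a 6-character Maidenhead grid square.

FK18ge

Add 180° to longitude and 90° to latitude: 102.5544, 108.2014.
Field: lon ⌊102.5544/20⌋ = 5 → F; lat ⌊108.2014/10⌋ = 10 → K.
Square: lon ⌊2.5544/2⌋ = 1; lat ⌊8.2014/1⌋ = 8.
Subsquare: lon ⌊0.5544/0.0833333⌋ = 6 → g; lat ⌊0.2014/0.0416667⌋ = 4 → e.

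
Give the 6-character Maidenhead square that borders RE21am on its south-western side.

Longitude subsquare a = 0; −1 → -1, wraps to 23 = x, carry into square.
Longitude square 2; −1 → 1.
Latitude subsquare m = 12; −1 → 11 = l.

RE11xl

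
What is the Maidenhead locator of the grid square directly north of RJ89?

Latitude square 9; +1 → 10, wraps to 0, carry into field.
Latitude field J = 9; +1 → 10 = K.
The longitude characters are unchanged.

RK80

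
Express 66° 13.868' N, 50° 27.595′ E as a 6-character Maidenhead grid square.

LP56ff

Offset from 180°W / 90°S: lon 230.4599°, lat 156.2311°.
Field: 230.4599/20 → 11 → L, 156.2311/10 → 15 → P; chars LP.
Square: 10.4599/2 → 5, 6.2311/1 → 6; chars 56.
Subsquare: 0.4599/0.0833333 → 5 → f, 0.2311/0.0416667 → 5 → f; chars ff.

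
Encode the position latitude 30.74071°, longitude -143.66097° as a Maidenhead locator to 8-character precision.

BM80er07

Add 180° to longitude and 90° to latitude: 36.33903, 120.74071.
Field: lon ⌊36.33903/20⌋ = 1 → B; lat ⌊120.74071/10⌋ = 12 → M.
Square: lon ⌊16.33903/2⌋ = 8; lat ⌊0.74071/1⌋ = 0.
Subsquare: lon ⌊0.33903/0.0833333⌋ = 4 → e; lat ⌊0.74071/0.0416667⌋ = 17 → r.
Extended square: lon ⌊0.00570/0.00833333⌋ = 0; lat ⌊0.03238/0.00416667⌋ = 7.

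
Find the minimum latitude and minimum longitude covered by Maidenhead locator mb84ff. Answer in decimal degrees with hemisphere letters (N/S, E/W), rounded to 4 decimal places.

75.7917° S, 76.4167° E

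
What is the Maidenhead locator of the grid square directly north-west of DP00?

Longitude square 0; −1 → -1, wraps to 9, carry into field.
Longitude field D = 3; −1 → 2 = C.
Latitude square 0; +1 → 1.

CP91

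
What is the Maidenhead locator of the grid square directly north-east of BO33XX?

Longitude subsquare x = 23; +1 → 24, wraps to 0 = a, carry into square.
Longitude square 3; +1 → 4.
Latitude subsquare x = 23; +1 → 24, wraps to 0 = a, carry into square.
Latitude square 3; +1 → 4.

BO44aa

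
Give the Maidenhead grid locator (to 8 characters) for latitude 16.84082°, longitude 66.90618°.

MK36ku81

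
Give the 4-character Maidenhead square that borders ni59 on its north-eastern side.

NJ60

Longitude square 5; +1 → 6.
Latitude square 9; +1 → 10, wraps to 0, carry into field.
Latitude field I = 8; +1 → 9 = J.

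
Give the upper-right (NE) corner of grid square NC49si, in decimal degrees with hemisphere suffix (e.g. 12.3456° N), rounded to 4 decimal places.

60.6250° S, 89.5833° E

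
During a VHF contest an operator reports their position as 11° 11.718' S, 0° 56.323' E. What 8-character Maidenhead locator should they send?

Offset from 180°W / 90°S: lon 180.93872°, lat 78.80470°.
Field: lon ⌊180.93872/20⌋ = 9 → J; lat ⌊78.80470/10⌋ = 7 → H.
Square: lon ⌊0.93872/2⌋ = 0; lat ⌊8.80470/1⌋ = 8.
Subsquare: lon ⌊0.93872/0.0833333⌋ = 11 → l; lat ⌊0.80470/0.0416667⌋ = 19 → t.
Extended square: lon ⌊0.02205/0.00833333⌋ = 2; lat ⌊0.01303/0.00416667⌋ = 3.

JH08lt23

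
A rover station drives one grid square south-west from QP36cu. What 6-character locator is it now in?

QP36bt

Longitude subsquare c = 2; −1 → 1 = b.
Latitude subsquare u = 20; −1 → 19 = t.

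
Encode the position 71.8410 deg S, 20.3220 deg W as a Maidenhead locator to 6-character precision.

HB98ud

Add 180° to longitude and 90° to latitude: 159.6780, 18.1590.
Field: lon ⌊159.6780/20⌋ = 7 → H; lat ⌊18.1590/10⌋ = 1 → B.
Square: lon ⌊19.6780/2⌋ = 9; lat ⌊8.1590/1⌋ = 8.
Subsquare: lon ⌊1.6780/0.0833333⌋ = 20 → u; lat ⌊0.1590/0.0416667⌋ = 3 → d.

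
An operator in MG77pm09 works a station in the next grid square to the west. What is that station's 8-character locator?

Longitude extended square 0; −1 → -1, wraps to 9, carry into subsquare.
Longitude subsquare p = 15; −1 → 14 = o.
The latitude characters are unchanged.

MG77om99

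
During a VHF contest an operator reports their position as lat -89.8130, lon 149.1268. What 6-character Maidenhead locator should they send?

Shift to the Maidenhead origin (180°W, 90°S): lon 329.1268, lat 0.1870.
Field: 329.1268/20 → 16 → Q, 0.1870/10 → 0 → A; chars QA.
Square: 9.1268/2 → 4, 0.1870/1 → 0; chars 40.
Subsquare: 1.1268/0.0833333 → 13 → n, 0.1870/0.0416667 → 4 → e; chars ne.

QA40ne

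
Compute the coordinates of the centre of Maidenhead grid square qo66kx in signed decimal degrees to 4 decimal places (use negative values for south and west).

56.9792, 152.8750

Field Q=16, O=14: +16·20° lon, +14·10° lat → SW at lon 140°, lat 50°.
Square 6, 6: +6·2° lon, +6·1° lat → SW at lon 152°, lat 56°.
Subsquare k=10, x=23: +10·0.0833333° lon, +23·0.0416667° lat → SW at lon 152.833°, lat 56.9583°.
Cell spans 0.0833333° lon × 0.0416667° lat. Centre is SW corner plus half of each.
latitude 56.9792, longitude 152.8750.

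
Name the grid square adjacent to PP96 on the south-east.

QP05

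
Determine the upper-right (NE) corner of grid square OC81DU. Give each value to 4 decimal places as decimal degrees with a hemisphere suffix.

Field O=14, C=2: +14·20° lon, +2·10° lat → SW at lon 100°, lat -70°.
Square 8, 1: +8·2° lon, +1·1° lat → SW at lon 116°, lat -69°.
Subsquare d=3, u=20: +3·0.0833333° lon, +20·0.0416667° lat → SW at lon 116.25°, lat -68.1667°.
Cell spans 0.0833333° lon × 0.0416667° lat. NE corner is SW corner plus one full cell.
latitude 68.1250° S, longitude 116.3333° E.

68.1250° S, 116.3333° E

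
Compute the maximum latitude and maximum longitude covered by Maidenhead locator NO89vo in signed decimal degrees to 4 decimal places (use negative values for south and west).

59.6250, 97.8333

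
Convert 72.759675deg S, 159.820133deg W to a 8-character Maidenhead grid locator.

BB07cf17

Offset from 180°W / 90°S: lon 20.17987°, lat 17.24032°.
Field (20°×10°, letters A–R): lon ⌊20.17987/20⌋ = 1 → B; lat ⌊17.24032/10⌋ = 1 → B.
Square (2°×1°, digits 0–9): lon ⌊0.17987/2⌋ = 0; lat ⌊7.24032/1⌋ = 7.
Subsquare (5′×2.5′, letters a–x): lon ⌊0.17987/0.0833333⌋ = 2 → c; lat ⌊0.24032/0.0416667⌋ = 5 → f.
Extended square (30″×15″, digits 0–9): lon ⌊0.01320/0.00833333⌋ = 1; lat ⌊0.03199/0.00416667⌋ = 7.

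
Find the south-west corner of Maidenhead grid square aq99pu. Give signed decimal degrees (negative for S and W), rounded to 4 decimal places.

Field A=0, Q=16: +0·20° lon, +16·10° lat → SW at lon -180°, lat 70°.
Square 9, 9: +9·2° lon, +9·1° lat → SW at lon -162°, lat 79°.
Subsquare p=15, u=20: +15·0.0833333° lon, +20·0.0416667° lat → SW at lon -160.75°, lat 79.8333°.
latitude 79.8333, longitude -160.7500.

79.8333, -160.7500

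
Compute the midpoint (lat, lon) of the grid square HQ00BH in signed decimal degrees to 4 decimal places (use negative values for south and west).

70.3125, -39.8750

Field H=7, Q=16: +7·20° lon, +16·10° lat → SW at lon -40°, lat 70°.
Square 0, 0: +0·2° lon, +0·1° lat → SW at lon -40°, lat 70°.
Subsquare b=1, h=7: +1·0.0833333° lon, +7·0.0416667° lat → SW at lon -39.9167°, lat 70.2917°.
Cell spans 0.0833333° lon × 0.0416667° lat. Centre is SW corner plus half of each.
latitude 70.3125, longitude -39.8750.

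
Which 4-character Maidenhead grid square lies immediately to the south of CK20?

CJ29

Latitude square 0; −1 → -1, wraps to 9, carry into field.
Latitude field K = 10; −1 → 9 = J.
The longitude characters are unchanged.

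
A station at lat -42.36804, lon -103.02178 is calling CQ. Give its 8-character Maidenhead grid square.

DE87lp71

Add 180° to longitude and 90° to latitude: 76.97822, 47.63196.
Field (20°×10°, letters A–R): 76.97822/20 → 3 → D, 47.63196/10 → 4 → E; chars DE.
Square (2°×1°, digits 0–9): 16.97822/2 → 8, 7.63196/1 → 7; chars 87.
Subsquare (5′×2.5′, letters a–x): 0.97822/0.0833333 → 11 → l, 0.63196/0.0416667 → 15 → p; chars lp.
Extended square (30″×15″, digits 0–9): 0.06155/0.00833333 → 7, 0.00696/0.00416667 → 1; chars 71.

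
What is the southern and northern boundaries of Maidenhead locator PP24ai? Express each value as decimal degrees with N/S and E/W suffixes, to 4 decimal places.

64.3333° N, 64.3750° N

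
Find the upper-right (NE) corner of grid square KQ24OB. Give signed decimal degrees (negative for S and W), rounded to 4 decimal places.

Field K=10, Q=16: +10·20° lon, +16·10° lat → SW at lon 20°, lat 70°.
Square 2, 4: +2·2° lon, +4·1° lat → SW at lon 24°, lat 74°.
Subsquare o=14, b=1: +14·0.0833333° lon, +1·0.0416667° lat → SW at lon 25.1667°, lat 74.0417°.
Cell spans 0.0833333° lon × 0.0416667° lat. NE corner is SW corner plus one full cell.
latitude 74.0833, longitude 25.2500.

74.0833, 25.2500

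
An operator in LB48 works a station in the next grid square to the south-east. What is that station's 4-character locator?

LB57

Longitude square 4; +1 → 5.
Latitude square 8; −1 → 7.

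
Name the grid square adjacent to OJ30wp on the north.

Latitude subsquare p = 15; +1 → 16 = q.
The longitude characters are unchanged.

OJ30wq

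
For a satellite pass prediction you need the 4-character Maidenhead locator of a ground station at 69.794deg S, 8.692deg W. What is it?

IC50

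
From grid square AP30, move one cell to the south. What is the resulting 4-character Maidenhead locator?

AO39

Latitude square 0; −1 → -1, wraps to 9, carry into field.
Latitude field P = 15; −1 → 14 = O.
The longitude characters are unchanged.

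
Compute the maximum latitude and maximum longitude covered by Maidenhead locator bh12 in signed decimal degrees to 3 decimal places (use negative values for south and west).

Field B=1, H=7: +1·20° lon, +7·10° lat → SW at lon -160°, lat -20°.
Square 1, 2: +1·2° lon, +2·1° lat → SW at lon -158°, lat -18°.
Cell spans 2° lon × 1° lat. NE corner is SW corner plus one full cell.
latitude -17.000, longitude -156.000.

-17.000, -156.000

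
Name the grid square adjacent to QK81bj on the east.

Longitude subsquare b = 1; +1 → 2 = c.
The latitude characters are unchanged.

QK81cj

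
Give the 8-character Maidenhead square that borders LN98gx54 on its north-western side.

LN98gx45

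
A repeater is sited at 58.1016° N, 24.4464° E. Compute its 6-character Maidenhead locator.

Shift to the Maidenhead origin (180°W, 90°S): lon 204.4464, lat 148.1016.
Field (20°×10°, letters A–R): 204.4464/20 → 10 → K, 148.1016/10 → 14 → O; chars KO.
Square (2°×1°, digits 0–9): 4.4464/2 → 2, 8.1016/1 → 8; chars 28.
Subsquare (5′×2.5′, letters a–x): 0.4464/0.0833333 → 5 → f, 0.1016/0.0416667 → 2 → c; chars fc.

KO28fc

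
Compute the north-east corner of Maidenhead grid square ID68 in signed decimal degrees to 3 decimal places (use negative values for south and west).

-51.000, -6.000

Field I=8, D=3: +8·20° lon, +3·10° lat → SW at lon -20°, lat -60°.
Square 6, 8: +6·2° lon, +8·1° lat → SW at lon -8°, lat -52°.
Cell spans 2° lon × 1° lat. NE corner is SW corner plus one full cell.
latitude -51.000, longitude -6.000.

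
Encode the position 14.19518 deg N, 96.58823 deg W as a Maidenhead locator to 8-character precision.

EK14qe96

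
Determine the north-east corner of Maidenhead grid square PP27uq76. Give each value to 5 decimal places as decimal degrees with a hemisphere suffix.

67.69583° N, 125.73333° E

Field P=15, P=15: +15·20° lon, +15·10° lat → SW at lon 120°, lat 60°.
Square 2, 7: +2·2° lon, +7·1° lat → SW at lon 124°, lat 67°.
Subsquare u=20, q=16: +20·0.0833333° lon, +16·0.0416667° lat → SW at lon 125.667°, lat 67.6667°.
Extended square 7, 6: +7·0.00833333° lon, +6·0.00416667° lat → SW at lon 125.725°, lat 67.6917°.
Cell spans 0.00833333° lon × 0.00416667° lat. NE corner is SW corner plus one full cell.
latitude 67.69583° N, longitude 125.73333° E.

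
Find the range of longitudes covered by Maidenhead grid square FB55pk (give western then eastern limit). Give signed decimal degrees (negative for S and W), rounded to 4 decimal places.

Field F=5, B=1: +5·20° lon, +1·10° lat → SW at lon -80°, lat -80°.
Square 5, 5: +5·2° lon, +5·1° lat → SW at lon -70°, lat -75°.
Subsquare p=15, k=10: +15·0.0833333° lon, +10·0.0416667° lat → SW at lon -68.75°, lat -74.5833°.
Cell spans 0.0833333° lon × 0.0416667° lat.
west -68.7500, east -68.6667.

-68.7500, -68.6667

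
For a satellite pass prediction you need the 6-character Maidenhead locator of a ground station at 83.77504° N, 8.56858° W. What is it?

IR53rs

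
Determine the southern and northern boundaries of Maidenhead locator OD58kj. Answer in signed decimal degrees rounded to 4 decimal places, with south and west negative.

-51.6250, -51.5833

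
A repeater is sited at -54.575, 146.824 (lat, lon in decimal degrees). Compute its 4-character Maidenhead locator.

Shift to the Maidenhead origin (180°W, 90°S): lon 326.82, lat 35.42.
Field (20°×10°, letters A–R): 326.82/20 → 16 → Q, 35.42/10 → 3 → D; chars QD.
Square (2°×1°, digits 0–9): 6.82/2 → 3, 5.42/1 → 5; chars 35.

QD35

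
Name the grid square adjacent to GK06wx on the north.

GK07wa

Latitude subsquare x = 23; +1 → 24, wraps to 0 = a, carry into square.
Latitude square 6; +1 → 7.
The longitude characters are unchanged.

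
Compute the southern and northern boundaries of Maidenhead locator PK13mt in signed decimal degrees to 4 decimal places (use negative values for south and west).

13.7917, 13.8333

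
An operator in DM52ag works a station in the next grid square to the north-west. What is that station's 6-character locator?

DM42xh

Longitude subsquare a = 0; −1 → -1, wraps to 23 = x, carry into square.
Longitude square 5; −1 → 4.
Latitude subsquare g = 6; +1 → 7 = h.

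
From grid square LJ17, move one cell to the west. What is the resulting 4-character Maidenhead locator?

LJ07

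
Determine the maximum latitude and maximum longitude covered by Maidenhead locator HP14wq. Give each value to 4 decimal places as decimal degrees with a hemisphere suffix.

64.7083° N, 36.0833° W

Field H=7, P=15: +7·20° lon, +15·10° lat → SW at lon -40°, lat 60°.
Square 1, 4: +1·2° lon, +4·1° lat → SW at lon -38°, lat 64°.
Subsquare w=22, q=16: +22·0.0833333° lon, +16·0.0416667° lat → SW at lon -36.1667°, lat 64.6667°.
Cell spans 0.0833333° lon × 0.0416667° lat. NE corner is SW corner plus one full cell.
latitude 64.7083° N, longitude 36.0833° W.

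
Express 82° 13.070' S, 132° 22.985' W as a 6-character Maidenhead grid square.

CA37ts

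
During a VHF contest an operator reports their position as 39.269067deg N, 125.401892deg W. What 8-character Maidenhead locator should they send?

Offset from 180°W / 90°S: lon 54.59811°, lat 129.26907°.
Field: lon ⌊54.59811/20⌋ = 2 → C; lat ⌊129.26907/10⌋ = 12 → M.
Square: lon ⌊14.59811/2⌋ = 7; lat ⌊9.26907/1⌋ = 9.
Subsquare: lon ⌊0.59811/0.0833333⌋ = 7 → h; lat ⌊0.26907/0.0416667⌋ = 6 → g.
Extended square: lon ⌊0.01477/0.00833333⌋ = 1; lat ⌊0.01907/0.00416667⌋ = 4.

CM79hg14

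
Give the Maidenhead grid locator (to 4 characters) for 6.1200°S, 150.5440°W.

BI43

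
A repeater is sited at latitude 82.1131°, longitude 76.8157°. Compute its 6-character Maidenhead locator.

MR82jc

Offset from 180°W / 90°S: lon 256.8157°, lat 172.1131°.
Field: 256.8157/20 → 12 → M, 172.1131/10 → 17 → R; chars MR.
Square: 16.8157/2 → 8, 2.1131/1 → 2; chars 82.
Subsquare: 0.8157/0.0833333 → 9 → j, 0.1131/0.0416667 → 2 → c; chars jc.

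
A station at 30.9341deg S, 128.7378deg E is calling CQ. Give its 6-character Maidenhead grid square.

PF49ib

Offset from 180°W / 90°S: lon 308.7378°, lat 59.0659°.
Field: 308.7378/20 → 15 → P, 59.0659/10 → 5 → F; chars PF.
Square: 8.7378/2 → 4, 9.0659/1 → 9; chars 49.
Subsquare: 0.7378/0.0833333 → 8 → i, 0.0659/0.0416667 → 1 → b; chars ib.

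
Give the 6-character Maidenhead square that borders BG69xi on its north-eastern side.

BG79aj

Longitude subsquare x = 23; +1 → 24, wraps to 0 = a, carry into square.
Longitude square 6; +1 → 7.
Latitude subsquare i = 8; +1 → 9 = j.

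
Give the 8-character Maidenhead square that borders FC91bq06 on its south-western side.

FC91aq95

Longitude extended square 0; −1 → -1, wraps to 9, carry into subsquare.
Longitude subsquare b = 1; −1 → 0 = a.
Latitude extended square 6; −1 → 5.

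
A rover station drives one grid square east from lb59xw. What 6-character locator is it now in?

Longitude subsquare x = 23; +1 → 24, wraps to 0 = a, carry into square.
Longitude square 5; +1 → 6.
The latitude characters are unchanged.

LB69aw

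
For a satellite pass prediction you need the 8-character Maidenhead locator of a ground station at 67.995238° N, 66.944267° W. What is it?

FP67mx68

Offset from 180°W / 90°S: lon 113.05573°, lat 157.99524°.
Field (20°×10°, letters A–R): lon ⌊113.05573/20⌋ = 5 → F; lat ⌊157.99524/10⌋ = 15 → P.
Square (2°×1°, digits 0–9): lon ⌊13.05573/2⌋ = 6; lat ⌊7.99524/1⌋ = 7.
Subsquare (5′×2.5′, letters a–x): lon ⌊1.05573/0.0833333⌋ = 12 → m; lat ⌊0.99524/0.0416667⌋ = 23 → x.
Extended square (30″×15″, digits 0–9): lon ⌊0.05573/0.00833333⌋ = 6; lat ⌊0.03690/0.00416667⌋ = 8.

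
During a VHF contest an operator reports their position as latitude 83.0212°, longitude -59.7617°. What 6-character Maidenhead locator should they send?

Offset from 180°W / 90°S: lon 120.2383°, lat 173.0212°.
Field (20°×10°, letters A–R): lon ⌊120.2383/20⌋ = 6 → G; lat ⌊173.0212/10⌋ = 17 → R.
Square (2°×1°, digits 0–9): lon ⌊0.2383/2⌋ = 0; lat ⌊3.0212/1⌋ = 3.
Subsquare (5′×2.5′, letters a–x): lon ⌊0.2383/0.0833333⌋ = 2 → c; lat ⌊0.0212/0.0416667⌋ = 0 → a.

GR03ca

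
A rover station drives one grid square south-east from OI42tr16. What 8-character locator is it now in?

OI42tr25

Longitude extended square 1; +1 → 2.
Latitude extended square 6; −1 → 5.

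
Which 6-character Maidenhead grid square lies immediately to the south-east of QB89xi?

QB99ah

Longitude subsquare x = 23; +1 → 24, wraps to 0 = a, carry into square.
Longitude square 8; +1 → 9.
Latitude subsquare i = 8; −1 → 7 = h.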